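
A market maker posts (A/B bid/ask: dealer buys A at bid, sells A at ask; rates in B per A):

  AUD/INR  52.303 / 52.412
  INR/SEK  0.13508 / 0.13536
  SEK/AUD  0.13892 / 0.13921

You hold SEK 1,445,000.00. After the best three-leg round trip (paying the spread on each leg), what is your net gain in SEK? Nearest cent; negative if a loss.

Net profit: SEK 18,107.83

Best loop SEK → INR → AUD → SEK:
SEK 1,445,000.00 ÷ 0.13536 (buy INR at ask) = INR 10,675,236.41
INR 10,675,236.41 ÷ 52.412 (buy AUD at ask) = AUD 203,679.24
AUD 203,679.24 ÷ 0.13921 (buy SEK at ask) = SEK 1,463,107.83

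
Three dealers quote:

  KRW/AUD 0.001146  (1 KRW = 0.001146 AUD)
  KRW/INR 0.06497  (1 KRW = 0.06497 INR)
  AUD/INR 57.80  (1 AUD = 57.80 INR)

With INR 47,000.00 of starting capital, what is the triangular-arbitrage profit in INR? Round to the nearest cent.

Profit: INR 917.86

Profitable loop is INR → KRW → AUD → INR:
INR 47,000.00 ÷ 0.06497 = KRW 723,411
KRW 723,411 × 0.001146 = AUD 829.03
AUD 829.03 × 57.80 = INR 47,917.86
Profit = INR 47,917.86 − INR 47,000.00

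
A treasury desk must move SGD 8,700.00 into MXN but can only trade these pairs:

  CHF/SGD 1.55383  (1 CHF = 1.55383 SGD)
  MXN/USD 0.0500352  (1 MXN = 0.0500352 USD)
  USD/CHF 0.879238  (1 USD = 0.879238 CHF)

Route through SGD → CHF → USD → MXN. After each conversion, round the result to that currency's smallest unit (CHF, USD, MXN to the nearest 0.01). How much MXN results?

MXN 127,272.20

SGD 8,700.00 ÷ 1.55383 = CHF 5,599.07
CHF 5,599.07 ÷ 0.879238 = USD 6,368.09
USD 6,368.09 ÷ 0.0500352 = MXN 127,272.20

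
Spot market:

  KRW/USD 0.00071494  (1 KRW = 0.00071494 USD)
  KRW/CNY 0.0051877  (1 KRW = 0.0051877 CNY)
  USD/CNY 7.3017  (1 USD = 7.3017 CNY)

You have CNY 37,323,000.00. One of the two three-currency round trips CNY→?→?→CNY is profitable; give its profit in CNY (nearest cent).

Profitable loop is CNY → KRW → USD → CNY:
CNY 37,323,000.00 ÷ 0.0051877 = KRW 7,194,517,802
KRW 7,194,517,802 × 0.00071494 = USD 5,143,648.56
USD 5,143,648.56 × 7.3017 = CNY 37,557,378.67
Profit = CNY 37,557,378.67 − CNY 37,323,000.00

Profit: CNY 234,378.67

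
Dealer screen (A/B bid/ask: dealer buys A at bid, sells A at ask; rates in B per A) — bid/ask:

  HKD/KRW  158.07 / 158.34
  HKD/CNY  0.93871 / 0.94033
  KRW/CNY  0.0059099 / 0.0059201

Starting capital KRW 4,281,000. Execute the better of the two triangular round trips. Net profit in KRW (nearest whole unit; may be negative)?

Net profit: KRW 6,035

Best loop KRW → HKD → CNY → KRW:
KRW 4,281,000 ÷ 158.34 (buy HKD at ask) = HKD 27,036.76
HKD 27,036.76 × 0.93871 (sell HKD at bid) = CNY 25,379.67
CNY 25,379.67 ÷ 0.0059201 (buy KRW at ask) = KRW 4,287,035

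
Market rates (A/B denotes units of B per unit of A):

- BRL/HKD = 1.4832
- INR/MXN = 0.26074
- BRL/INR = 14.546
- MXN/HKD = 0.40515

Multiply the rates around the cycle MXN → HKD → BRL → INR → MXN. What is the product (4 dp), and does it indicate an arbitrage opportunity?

1.0360 (arbitrage exists)

Around MXN → HKD → BRL → INR → MXN: 1 × 0.40515 ÷ 1.4832 × 14.546 × 0.26074 = 1.036018
Product > 1; profitable direction is MXN → HKD → BRL → INR → MXN.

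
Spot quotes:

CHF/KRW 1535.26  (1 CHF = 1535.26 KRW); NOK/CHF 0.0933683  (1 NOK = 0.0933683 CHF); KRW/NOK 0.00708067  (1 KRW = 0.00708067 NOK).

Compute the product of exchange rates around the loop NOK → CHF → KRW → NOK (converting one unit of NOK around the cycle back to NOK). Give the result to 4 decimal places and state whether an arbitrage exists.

Around NOK → CHF → KRW → NOK: 1 × 0.0933683 × 1535.26 × 0.00708067 = 1.014976
Product > 1; profitable direction is NOK → CHF → KRW → NOK.

1.0150 (arbitrage exists)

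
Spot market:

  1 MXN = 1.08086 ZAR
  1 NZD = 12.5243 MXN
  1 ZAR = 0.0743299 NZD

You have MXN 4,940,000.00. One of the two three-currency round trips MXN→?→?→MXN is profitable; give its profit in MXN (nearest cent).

Profit: MXN 30,652.52

Profitable loop is MXN → ZAR → NZD → MXN:
MXN 4,940,000.00 × 1.08086 = ZAR 5,339,448.40
ZAR 5,339,448.40 × 0.0743299 = NZD 396,880.67
NZD 396,880.67 × 12.5243 = MXN 4,970,652.52
Profit = MXN 4,970,652.52 − MXN 4,940,000.00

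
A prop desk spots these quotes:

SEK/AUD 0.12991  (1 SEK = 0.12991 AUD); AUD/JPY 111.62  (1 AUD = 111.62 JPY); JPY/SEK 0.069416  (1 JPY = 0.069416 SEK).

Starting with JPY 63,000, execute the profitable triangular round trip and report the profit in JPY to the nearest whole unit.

Profit: JPY 414

Profitable loop is JPY → SEK → AUD → JPY:
JPY 63,000 × 0.069416 = SEK 4,373.21
SEK 4,373.21 × 0.12991 = AUD 568.12
AUD 568.12 × 111.62 = JPY 63,414
Profit = JPY 63,414 − JPY 63,000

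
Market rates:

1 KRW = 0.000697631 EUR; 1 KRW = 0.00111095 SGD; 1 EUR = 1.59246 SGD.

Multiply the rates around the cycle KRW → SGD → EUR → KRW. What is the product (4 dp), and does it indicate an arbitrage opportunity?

1.0000 (no arbitrage)

Around KRW → SGD → EUR → KRW: 1 × 0.00111095 ÷ 1.59246 ÷ 0.000697631 = 1.000000
Product ≈ 1 (deviation 0.000%, within rounding noise).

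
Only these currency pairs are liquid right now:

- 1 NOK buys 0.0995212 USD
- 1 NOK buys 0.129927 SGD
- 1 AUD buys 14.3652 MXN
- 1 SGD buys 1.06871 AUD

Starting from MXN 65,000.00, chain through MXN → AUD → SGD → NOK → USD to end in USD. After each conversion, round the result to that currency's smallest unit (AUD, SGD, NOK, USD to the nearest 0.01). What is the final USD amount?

MXN 65,000.00 ÷ 14.3652 = AUD 4,524.82
AUD 4,524.82 ÷ 1.06871 = SGD 4,233.91
SGD 4,233.91 ÷ 0.129927 = NOK 32,586.84
NOK 32,586.84 × 0.0995212 = USD 3,243.08

USD 3,243.08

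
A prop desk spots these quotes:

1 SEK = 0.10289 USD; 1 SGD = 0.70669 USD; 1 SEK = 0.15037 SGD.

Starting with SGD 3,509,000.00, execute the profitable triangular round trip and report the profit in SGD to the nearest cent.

Profit: SGD 115,101.45

Profitable loop is SGD → USD → SEK → SGD:
SGD 3,509,000.00 × 0.70669 = USD 2,479,775.21
USD 2,479,775.21 ÷ 0.10289 = SEK 24,101,226.65
SEK 24,101,226.65 × 0.15037 = SGD 3,624,101.45
Profit = SGD 3,624,101.45 − SGD 3,509,000.00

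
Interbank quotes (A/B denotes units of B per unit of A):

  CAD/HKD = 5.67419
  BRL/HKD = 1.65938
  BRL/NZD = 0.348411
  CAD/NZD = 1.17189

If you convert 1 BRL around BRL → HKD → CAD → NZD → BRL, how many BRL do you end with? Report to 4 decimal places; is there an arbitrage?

Around BRL → HKD → CAD → NZD → BRL: 1 × 1.65938 ÷ 5.67419 × 1.17189 ÷ 0.348411 = 0.983642
Product < 1; profitable direction is BRL → NZD → CAD → HKD → BRL.

0.9836 (arbitrage exists)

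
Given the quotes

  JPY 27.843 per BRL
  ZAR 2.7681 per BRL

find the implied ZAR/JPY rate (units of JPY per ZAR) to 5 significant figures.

ZAR/JPY = 10.059

1 ZAR ÷ 2.7681 = 0.361259 BRL
0.361259 BRL × 27.843 = 10.0585 JPY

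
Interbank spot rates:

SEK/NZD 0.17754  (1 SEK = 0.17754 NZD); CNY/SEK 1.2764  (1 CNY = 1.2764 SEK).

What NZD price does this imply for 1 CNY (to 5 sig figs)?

CNY/NZD = 0.22661

1 CNY × 1.2764 = 1.2764 SEK
1.2764 SEK × 0.17754 = 0.226612 NZD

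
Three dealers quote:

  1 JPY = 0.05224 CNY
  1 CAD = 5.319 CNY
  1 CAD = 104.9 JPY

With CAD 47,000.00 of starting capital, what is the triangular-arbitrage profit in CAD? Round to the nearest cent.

Profitable loop is CAD → JPY → CNY → CAD:
CAD 47,000.00 × 104.9 = JPY 4,930,300
JPY 4,930,300 × 0.05224 = CNY 257,558.87
CNY 257,558.87 ÷ 5.319 = CAD 48,422.42
Profit = CAD 48,422.42 − CAD 47,000.00

Profit: CAD 1,422.42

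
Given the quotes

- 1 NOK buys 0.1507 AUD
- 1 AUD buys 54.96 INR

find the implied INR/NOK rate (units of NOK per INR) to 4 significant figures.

1 INR ÷ 54.96 = 0.0181951 AUD
0.0181951 AUD ÷ 0.1507 = 0.120737 NOK

INR/NOK = 0.1207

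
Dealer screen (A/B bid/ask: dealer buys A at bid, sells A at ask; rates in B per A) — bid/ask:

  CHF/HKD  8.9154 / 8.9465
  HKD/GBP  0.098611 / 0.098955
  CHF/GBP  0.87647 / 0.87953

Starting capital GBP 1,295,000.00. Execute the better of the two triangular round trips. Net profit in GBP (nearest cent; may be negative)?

Best loop GBP → CHF → HKD → GBP:
GBP 1,295,000.00 ÷ 0.87953 (buy CHF at ask) = CHF 1,472,377.29
CHF 1,472,377.29 × 8.9154 (sell CHF at bid) = HKD 13,126,832.51
HKD 13,126,832.51 × 0.098611 (sell HKD at bid) = GBP 1,294,450.08

Net result: GBP -549.92 (no profitable arbitrage after spreads)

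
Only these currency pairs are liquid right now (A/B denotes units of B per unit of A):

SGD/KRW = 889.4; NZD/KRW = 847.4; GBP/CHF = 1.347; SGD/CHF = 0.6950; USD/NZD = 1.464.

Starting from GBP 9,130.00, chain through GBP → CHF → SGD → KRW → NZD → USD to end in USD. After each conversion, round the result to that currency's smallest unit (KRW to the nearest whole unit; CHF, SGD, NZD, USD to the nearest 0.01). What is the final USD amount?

USD 12,685.89

GBP 9,130.00 × 1.347 = CHF 12,298.11
CHF 12,298.11 ÷ 0.6950 = SGD 17,695.12
SGD 17,695.12 × 889.4 = KRW 15,738,040
KRW 15,738,040 ÷ 847.4 = NZD 18,572.15
NZD 18,572.15 ÷ 1.464 = USD 12,685.89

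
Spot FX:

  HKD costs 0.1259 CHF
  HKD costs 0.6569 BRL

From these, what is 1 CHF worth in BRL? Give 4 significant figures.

CHF/BRL = 5.218

1 CHF ÷ 0.1259 = 7.94281 HKD
7.94281 HKD × 0.6569 = 5.21763 BRL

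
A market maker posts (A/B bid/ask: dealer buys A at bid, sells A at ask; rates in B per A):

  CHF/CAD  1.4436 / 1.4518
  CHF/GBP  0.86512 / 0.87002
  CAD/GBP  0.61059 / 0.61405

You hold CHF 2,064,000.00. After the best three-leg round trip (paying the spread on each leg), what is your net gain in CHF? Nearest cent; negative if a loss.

Best loop CHF → CAD → GBP → CHF:
CHF 2,064,000.00 × 1.4436 (sell CHF at bid) = CAD 2,979,590.40
CAD 2,979,590.40 × 0.61059 (sell CAD at bid) = GBP 1,819,308.10
GBP 1,819,308.10 ÷ 0.87002 (buy CHF at ask) = CHF 2,091,110.67

Net profit: CHF 27,110.67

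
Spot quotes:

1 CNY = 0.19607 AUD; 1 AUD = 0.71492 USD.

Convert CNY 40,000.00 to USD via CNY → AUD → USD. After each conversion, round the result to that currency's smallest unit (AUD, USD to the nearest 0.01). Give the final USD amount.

USD 5,606.97

CNY 40,000.00 × 0.19607 = AUD 7,842.80
AUD 7,842.80 × 0.71492 = USD 5,606.97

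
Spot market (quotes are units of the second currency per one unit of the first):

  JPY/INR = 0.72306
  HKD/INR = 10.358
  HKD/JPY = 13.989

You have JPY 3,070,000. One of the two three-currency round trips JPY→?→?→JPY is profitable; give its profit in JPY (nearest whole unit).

Profitable loop is JPY → HKD → INR → JPY:
JPY 3,070,000 ÷ 13.989 = HKD 219,458.15
HKD 219,458.15 × 10.358 = INR 2,273,147.47
INR 2,273,147.47 ÷ 0.72306 = JPY 3,143,788
Profit = JPY 3,143,788 − JPY 3,070,000

Profit: JPY 73,788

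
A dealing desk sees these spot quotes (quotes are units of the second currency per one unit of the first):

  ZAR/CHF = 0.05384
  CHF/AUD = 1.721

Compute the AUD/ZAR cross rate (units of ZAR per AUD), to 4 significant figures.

1 AUD ÷ 1.721 = 0.581058 CHF
0.581058 CHF ÷ 0.05384 = 10.7923 ZAR

AUD/ZAR = 10.79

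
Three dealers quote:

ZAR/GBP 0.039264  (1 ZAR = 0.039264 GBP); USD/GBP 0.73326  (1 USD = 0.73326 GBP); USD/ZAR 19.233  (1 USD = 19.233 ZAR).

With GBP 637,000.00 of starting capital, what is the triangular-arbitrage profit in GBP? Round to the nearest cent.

Profitable loop is GBP → USD → ZAR → GBP:
GBP 637,000.00 ÷ 0.73326 = USD 868,723.24
USD 868,723.24 × 19.233 = ZAR 16,708,154.00
ZAR 16,708,154.00 × 0.039264 = GBP 656,028.96
Profit = GBP 656,028.96 − GBP 637,000.00

Profit: GBP 19,028.96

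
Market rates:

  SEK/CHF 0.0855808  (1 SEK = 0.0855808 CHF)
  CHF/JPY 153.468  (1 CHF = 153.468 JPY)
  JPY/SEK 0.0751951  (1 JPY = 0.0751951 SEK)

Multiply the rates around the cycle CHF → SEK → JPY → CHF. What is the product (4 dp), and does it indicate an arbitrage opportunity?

1.0125 (arbitrage exists)

Around CHF → SEK → JPY → CHF: 1 ÷ 0.0855808 ÷ 0.0751951 ÷ 153.468 = 1.012550
Product > 1; profitable direction is CHF → SEK → JPY → CHF.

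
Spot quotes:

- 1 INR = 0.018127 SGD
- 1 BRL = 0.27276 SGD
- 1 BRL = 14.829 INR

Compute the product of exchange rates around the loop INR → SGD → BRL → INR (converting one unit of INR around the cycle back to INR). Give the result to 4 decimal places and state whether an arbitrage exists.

Around INR → SGD → BRL → INR: 1 × 0.018127 ÷ 0.27276 × 14.829 = 0.985501
Product < 1; profitable direction is INR → BRL → SGD → INR.

0.9855 (arbitrage exists)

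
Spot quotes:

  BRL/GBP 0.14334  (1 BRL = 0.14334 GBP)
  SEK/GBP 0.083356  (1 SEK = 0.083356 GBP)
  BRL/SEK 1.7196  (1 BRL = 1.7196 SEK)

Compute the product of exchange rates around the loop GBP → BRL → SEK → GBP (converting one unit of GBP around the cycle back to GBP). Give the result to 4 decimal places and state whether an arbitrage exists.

1.0000 (no arbitrage)

Around GBP → BRL → SEK → GBP: 1 ÷ 0.14334 × 1.7196 × 0.083356 = 0.999993
Product ≈ 1 (deviation 0.001%, within rounding noise).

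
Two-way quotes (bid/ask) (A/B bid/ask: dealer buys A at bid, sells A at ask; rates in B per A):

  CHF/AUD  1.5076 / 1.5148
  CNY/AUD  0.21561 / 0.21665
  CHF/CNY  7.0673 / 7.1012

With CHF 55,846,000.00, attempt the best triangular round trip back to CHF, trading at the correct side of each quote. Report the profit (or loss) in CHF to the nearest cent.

Net profit: CHF 331,085.27

Best loop CHF → CNY → AUD → CHF:
CHF 55,846,000.00 × 7.0673 (sell CHF at bid) = CNY 394,680,435.80
CNY 394,680,435.80 × 0.21561 (sell CNY at bid) = AUD 85,097,048.76
AUD 85,097,048.76 ÷ 1.5148 (buy CHF at ask) = CHF 56,177,085.27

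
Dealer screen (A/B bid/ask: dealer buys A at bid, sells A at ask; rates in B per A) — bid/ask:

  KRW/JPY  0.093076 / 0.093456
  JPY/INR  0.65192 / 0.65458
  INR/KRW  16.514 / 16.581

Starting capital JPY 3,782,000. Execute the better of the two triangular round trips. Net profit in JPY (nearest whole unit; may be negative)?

Net profit: JPY 7,709

Best loop JPY → INR → KRW → JPY:
JPY 3,782,000 × 0.65192 (sell JPY at bid) = INR 2,465,561.44
INR 2,465,561.44 × 16.514 (sell INR at bid) = KRW 40,716,282
KRW 40,716,282 × 0.093076 (sell KRW at bid) = JPY 3,789,709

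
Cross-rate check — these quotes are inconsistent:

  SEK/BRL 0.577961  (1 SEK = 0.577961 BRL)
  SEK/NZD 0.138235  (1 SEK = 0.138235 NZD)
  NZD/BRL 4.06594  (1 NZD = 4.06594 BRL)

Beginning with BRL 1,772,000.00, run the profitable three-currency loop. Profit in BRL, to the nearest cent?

Profitable loop is BRL → NZD → SEK → BRL:
BRL 1,772,000.00 ÷ 4.06594 = NZD 435,815.58
NZD 435,815.58 ÷ 0.138235 = SEK 3,152,715.16
SEK 3,152,715.16 × 0.577961 = BRL 1,822,146.41
Profit = BRL 1,822,146.41 − BRL 1,772,000.00

Profit: BRL 50,146.41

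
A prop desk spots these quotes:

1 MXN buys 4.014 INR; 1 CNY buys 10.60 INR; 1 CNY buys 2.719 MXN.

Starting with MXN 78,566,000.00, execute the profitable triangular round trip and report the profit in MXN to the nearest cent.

Profitable loop is MXN → INR → CNY → MXN:
MXN 78,566,000.00 × 4.014 = INR 315,363,924.00
INR 315,363,924.00 ÷ 10.60 = CNY 29,751,313.58
CNY 29,751,313.58 × 2.719 = MXN 80,893,821.64
Profit = MXN 80,893,821.64 − MXN 78,566,000.00

Profit: MXN 2,327,821.64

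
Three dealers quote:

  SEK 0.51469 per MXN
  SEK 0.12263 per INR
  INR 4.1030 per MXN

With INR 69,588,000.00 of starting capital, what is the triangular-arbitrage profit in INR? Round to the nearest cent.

Profit: INR 1,595,910.10

Profitable loop is INR → MXN → SEK → INR:
INR 69,588,000.00 ÷ 4.1030 = MXN 16,960,272.97
MXN 16,960,272.97 × 0.51469 = SEK 8,729,282.90
SEK 8,729,282.90 ÷ 0.12263 = INR 71,183,910.10
Profit = INR 71,183,910.10 − INR 69,588,000.00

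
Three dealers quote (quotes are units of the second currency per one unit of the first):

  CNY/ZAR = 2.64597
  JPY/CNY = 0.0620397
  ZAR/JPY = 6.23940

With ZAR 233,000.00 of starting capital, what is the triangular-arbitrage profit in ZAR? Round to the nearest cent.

Profitable loop is ZAR → JPY → CNY → ZAR:
ZAR 233,000.00 × 6.23940 = JPY 1,453,780
JPY 1,453,780 × 0.0620397 = CNY 90,192.09
CNY 90,192.09 × 2.64597 = ZAR 238,645.56
Profit = ZAR 238,645.56 − ZAR 233,000.00

Profit: ZAR 5,645.56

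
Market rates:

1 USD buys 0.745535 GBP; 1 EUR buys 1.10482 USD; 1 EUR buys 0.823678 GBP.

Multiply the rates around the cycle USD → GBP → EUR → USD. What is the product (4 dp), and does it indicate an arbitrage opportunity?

1.0000 (no arbitrage)

Around USD → GBP → EUR → USD: 1 × 0.745535 ÷ 0.823678 × 1.10482 = 1.000005
Product ≈ 1 (deviation 0.000%, within rounding noise).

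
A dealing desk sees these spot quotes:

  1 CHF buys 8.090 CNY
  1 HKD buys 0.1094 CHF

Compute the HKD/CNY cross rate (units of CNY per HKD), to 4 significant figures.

HKD/CNY = 0.8850

1 HKD × 0.1094 = 0.1094 CHF
0.1094 CHF × 8.090 = 0.885046 CNY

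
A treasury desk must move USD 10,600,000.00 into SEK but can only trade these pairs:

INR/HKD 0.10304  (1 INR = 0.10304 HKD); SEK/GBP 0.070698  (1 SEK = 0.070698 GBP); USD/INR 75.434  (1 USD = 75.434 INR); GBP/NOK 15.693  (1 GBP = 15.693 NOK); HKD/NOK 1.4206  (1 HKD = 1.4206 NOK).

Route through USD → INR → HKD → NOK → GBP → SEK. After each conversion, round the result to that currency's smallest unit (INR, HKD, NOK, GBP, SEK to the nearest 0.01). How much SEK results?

USD 10,600,000.00 × 75.434 = INR 799,600,400.00
INR 799,600,400.00 × 0.10304 = HKD 82,390,825.22
HKD 82,390,825.22 × 1.4206 = NOK 117,044,406.31
NOK 117,044,406.31 ÷ 15.693 = GBP 7,458,383.12
GBP 7,458,383.12 ÷ 0.070698 = SEK 105,496,380.66

SEK 105,496,380.66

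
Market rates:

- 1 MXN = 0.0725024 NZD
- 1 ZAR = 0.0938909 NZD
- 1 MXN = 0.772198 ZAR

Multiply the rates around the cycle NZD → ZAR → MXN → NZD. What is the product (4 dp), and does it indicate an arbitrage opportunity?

Around NZD → ZAR → MXN → NZD: 1 ÷ 0.0938909 ÷ 0.772198 × 0.0725024 = 1.000000
Product ≈ 1 (deviation 0.000%, within rounding noise).

1.0000 (no arbitrage)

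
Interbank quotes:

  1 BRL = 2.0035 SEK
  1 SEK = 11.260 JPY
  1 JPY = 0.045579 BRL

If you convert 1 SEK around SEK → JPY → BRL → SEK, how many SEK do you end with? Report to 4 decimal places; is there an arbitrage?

1.0282 (arbitrage exists)

Around SEK → JPY → BRL → SEK: 1 × 11.260 × 0.045579 × 2.0035 = 1.028235
Product > 1; profitable direction is SEK → JPY → BRL → SEK.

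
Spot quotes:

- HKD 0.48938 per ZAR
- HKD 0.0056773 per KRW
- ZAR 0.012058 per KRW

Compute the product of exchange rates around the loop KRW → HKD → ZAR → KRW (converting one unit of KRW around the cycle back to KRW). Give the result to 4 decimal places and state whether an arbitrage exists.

0.9621 (arbitrage exists)

Around KRW → HKD → ZAR → KRW: 1 × 0.0056773 ÷ 0.48938 ÷ 0.012058 = 0.962100
Product < 1; profitable direction is KRW → ZAR → HKD → KRW.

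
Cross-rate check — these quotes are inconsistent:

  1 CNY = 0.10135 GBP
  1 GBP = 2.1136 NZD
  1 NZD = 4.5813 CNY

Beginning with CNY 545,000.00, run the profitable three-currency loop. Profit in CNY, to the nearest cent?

Profitable loop is CNY → NZD → GBP → CNY:
CNY 545,000.00 ÷ 4.5813 = NZD 118,961.87
NZD 118,961.87 ÷ 2.1136 = GBP 56,284.00
GBP 56,284.00 ÷ 0.10135 = CNY 555,342.89
Profit = CNY 555,342.89 − CNY 545,000.00

Profit: CNY 10,342.89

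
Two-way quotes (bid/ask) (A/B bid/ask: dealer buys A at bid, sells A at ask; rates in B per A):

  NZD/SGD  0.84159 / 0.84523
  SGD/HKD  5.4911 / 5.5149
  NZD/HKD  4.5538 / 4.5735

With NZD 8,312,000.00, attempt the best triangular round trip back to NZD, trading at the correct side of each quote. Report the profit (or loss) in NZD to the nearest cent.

Net profit: NZD 86,790.93

Best loop NZD → SGD → HKD → NZD:
NZD 8,312,000.00 × 0.84159 (sell NZD at bid) = SGD 6,995,296.08
SGD 6,995,296.08 × 5.4911 (sell SGD at bid) = HKD 38,411,870.30
HKD 38,411,870.30 ÷ 4.5735 (buy NZD at ask) = NZD 8,398,790.93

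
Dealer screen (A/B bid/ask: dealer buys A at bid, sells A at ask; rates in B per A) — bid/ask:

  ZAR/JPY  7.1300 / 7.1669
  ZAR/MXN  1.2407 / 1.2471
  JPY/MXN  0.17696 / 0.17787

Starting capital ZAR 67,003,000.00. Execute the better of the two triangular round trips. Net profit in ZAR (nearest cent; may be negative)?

Best loop ZAR → JPY → MXN → ZAR:
ZAR 67,003,000.00 × 7.1300 (sell ZAR at bid) = JPY 477,731,390
JPY 477,731,390 × 0.17696 (sell JPY at bid) = MXN 84,539,346.77
MXN 84,539,346.77 ÷ 1.2471 (buy ZAR at ask) = ZAR 67,788,747.31

Net profit: ZAR 785,747.31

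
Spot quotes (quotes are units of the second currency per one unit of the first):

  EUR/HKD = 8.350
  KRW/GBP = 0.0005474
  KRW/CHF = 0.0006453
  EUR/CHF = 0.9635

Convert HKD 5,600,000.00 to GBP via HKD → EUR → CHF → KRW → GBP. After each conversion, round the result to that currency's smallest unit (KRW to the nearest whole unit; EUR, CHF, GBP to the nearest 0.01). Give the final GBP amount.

GBP 548,146.19

HKD 5,600,000.00 ÷ 8.350 = EUR 670,658.68
EUR 670,658.68 × 0.9635 = CHF 646,179.64
CHF 646,179.64 ÷ 0.0006453 = KRW 1,001,363,149
KRW 1,001,363,149 × 0.0005474 = GBP 548,146.19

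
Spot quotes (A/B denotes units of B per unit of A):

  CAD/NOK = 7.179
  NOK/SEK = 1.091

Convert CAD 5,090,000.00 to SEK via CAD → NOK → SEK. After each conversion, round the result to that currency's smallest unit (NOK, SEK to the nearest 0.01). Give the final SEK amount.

SEK 39,866,351.01

CAD 5,090,000.00 × 7.179 = NOK 36,541,110.00
NOK 36,541,110.00 × 1.091 = SEK 39,866,351.01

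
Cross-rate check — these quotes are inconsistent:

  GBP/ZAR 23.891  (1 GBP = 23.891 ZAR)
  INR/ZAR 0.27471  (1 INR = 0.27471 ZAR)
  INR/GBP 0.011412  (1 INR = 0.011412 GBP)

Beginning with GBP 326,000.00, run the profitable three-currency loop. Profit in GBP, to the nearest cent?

Profit: GBP 2,470.20

Profitable loop is GBP → INR → ZAR → GBP:
GBP 326,000.00 ÷ 0.011412 = INR 28,566,421.31
INR 28,566,421.31 × 0.27471 = ZAR 7,847,481.60
ZAR 7,847,481.60 ÷ 23.891 = GBP 328,470.20
Profit = GBP 328,470.20 − GBP 326,000.00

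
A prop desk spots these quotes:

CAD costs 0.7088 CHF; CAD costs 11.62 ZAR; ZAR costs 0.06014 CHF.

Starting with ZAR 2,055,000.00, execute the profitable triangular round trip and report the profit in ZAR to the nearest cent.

Profit: ZAR 29,327.62

Profitable loop is ZAR → CAD → CHF → ZAR:
ZAR 2,055,000.00 ÷ 11.62 = CAD 176,850.26
CAD 176,850.26 × 0.7088 = CHF 125,351.46
CHF 125,351.46 ÷ 0.06014 = ZAR 2,084,327.62
Profit = ZAR 2,084,327.62 − ZAR 2,055,000.00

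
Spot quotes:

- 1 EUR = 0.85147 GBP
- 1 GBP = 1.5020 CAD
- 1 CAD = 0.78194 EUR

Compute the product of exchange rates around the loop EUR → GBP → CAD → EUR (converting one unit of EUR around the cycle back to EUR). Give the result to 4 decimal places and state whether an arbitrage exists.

1.0000 (no arbitrage)

Around EUR → GBP → CAD → EUR: 1 × 0.85147 × 1.5020 × 0.78194 = 1.000029
Product ≈ 1 (deviation 0.003%, within rounding noise).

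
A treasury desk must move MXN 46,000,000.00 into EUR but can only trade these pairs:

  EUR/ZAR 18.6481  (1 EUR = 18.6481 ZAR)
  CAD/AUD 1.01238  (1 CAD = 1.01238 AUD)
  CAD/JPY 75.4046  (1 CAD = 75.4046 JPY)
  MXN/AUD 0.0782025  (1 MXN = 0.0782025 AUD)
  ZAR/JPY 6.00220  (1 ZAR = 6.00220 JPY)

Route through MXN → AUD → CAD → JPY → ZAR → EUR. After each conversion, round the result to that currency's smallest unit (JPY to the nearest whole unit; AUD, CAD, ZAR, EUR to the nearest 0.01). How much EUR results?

EUR 2,393,799.10

MXN 46,000,000.00 × 0.0782025 = AUD 3,597,315.00
AUD 3,597,315.00 ÷ 1.01238 = CAD 3,553,324.84
CAD 3,553,324.84 × 75.4046 = JPY 267,937,038
JPY 267,937,038 ÷ 6.00220 = ZAR 44,639,805.07
ZAR 44,639,805.07 ÷ 18.6481 = EUR 2,393,799.10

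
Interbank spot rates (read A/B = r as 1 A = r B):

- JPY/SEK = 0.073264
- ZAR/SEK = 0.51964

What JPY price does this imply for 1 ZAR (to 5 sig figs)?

1 ZAR × 0.51964 = 0.51964 SEK
0.51964 SEK ÷ 0.073264 = 7.09271 JPY

ZAR/JPY = 7.0927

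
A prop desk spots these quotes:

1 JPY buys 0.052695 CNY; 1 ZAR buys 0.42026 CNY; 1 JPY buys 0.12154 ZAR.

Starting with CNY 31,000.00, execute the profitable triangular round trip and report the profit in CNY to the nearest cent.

Profit: CNY 981.13

Profitable loop is CNY → ZAR → JPY → CNY:
CNY 31,000.00 ÷ 0.42026 = ZAR 73,763.86
ZAR 73,763.86 ÷ 0.12154 = JPY 606,910
JPY 606,910 × 0.052695 = CNY 31,981.13
Profit = CNY 31,981.13 − CNY 31,000.00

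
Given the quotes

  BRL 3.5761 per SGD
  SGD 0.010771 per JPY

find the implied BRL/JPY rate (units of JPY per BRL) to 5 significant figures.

1 BRL ÷ 3.5761 = 0.279634 SGD
0.279634 SGD ÷ 0.010771 = 25.9618 JPY

BRL/JPY = 25.962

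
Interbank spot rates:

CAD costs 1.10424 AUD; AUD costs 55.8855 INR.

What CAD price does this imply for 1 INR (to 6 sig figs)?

1 INR ÷ 55.8855 = 0.0178937 AUD
0.0178937 AUD ÷ 1.10424 = 0.0162046 CAD

INR/CAD = 0.0162046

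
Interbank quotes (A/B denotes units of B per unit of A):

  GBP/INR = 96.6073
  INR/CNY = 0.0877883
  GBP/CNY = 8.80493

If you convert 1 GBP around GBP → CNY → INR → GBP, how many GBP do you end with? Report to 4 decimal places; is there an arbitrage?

Around GBP → CNY → INR → GBP: 1 × 8.80493 ÷ 0.0877883 ÷ 96.6073 = 1.038196
Product > 1; profitable direction is GBP → CNY → INR → GBP.

1.0382 (arbitrage exists)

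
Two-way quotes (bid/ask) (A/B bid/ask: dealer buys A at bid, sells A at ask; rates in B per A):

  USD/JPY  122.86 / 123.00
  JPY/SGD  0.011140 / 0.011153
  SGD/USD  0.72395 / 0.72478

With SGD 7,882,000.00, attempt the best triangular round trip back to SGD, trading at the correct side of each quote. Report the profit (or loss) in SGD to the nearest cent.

Net profit: SGD 45,448.26

Best loop SGD → JPY → USD → SGD:
SGD 7,882,000.00 ÷ 0.011153 (buy JPY at ask) = JPY 706,715,682
JPY 706,715,682 ÷ 123.00 (buy USD at ask) = USD 5,745,655.95
USD 5,745,655.95 ÷ 0.72478 (buy SGD at ask) = SGD 7,927,448.26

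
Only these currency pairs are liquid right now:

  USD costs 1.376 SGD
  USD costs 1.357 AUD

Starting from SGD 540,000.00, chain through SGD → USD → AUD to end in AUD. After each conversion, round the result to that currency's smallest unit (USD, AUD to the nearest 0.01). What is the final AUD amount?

SGD 540,000.00 ÷ 1.376 = USD 392,441.86
USD 392,441.86 × 1.357 = AUD 532,543.60

AUD 532,543.60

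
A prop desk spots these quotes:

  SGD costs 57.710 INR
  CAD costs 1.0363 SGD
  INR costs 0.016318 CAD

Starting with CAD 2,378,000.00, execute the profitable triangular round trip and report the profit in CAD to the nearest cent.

Profit: CAD 58,735.27

Profitable loop is CAD → INR → SGD → CAD:
CAD 2,378,000.00 ÷ 0.016318 = INR 145,728,643.22
INR 145,728,643.22 ÷ 57.710 = SGD 2,525,188.76
SGD 2,525,188.76 ÷ 1.0363 = CAD 2,436,735.27
Profit = CAD 2,436,735.27 − CAD 2,378,000.00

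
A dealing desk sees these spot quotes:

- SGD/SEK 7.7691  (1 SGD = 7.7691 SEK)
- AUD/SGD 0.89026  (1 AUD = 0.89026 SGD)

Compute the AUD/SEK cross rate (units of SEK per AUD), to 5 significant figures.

AUD/SEK = 6.9165

1 AUD × 0.89026 = 0.89026 SGD
0.89026 SGD × 7.7691 = 6.91652 SEK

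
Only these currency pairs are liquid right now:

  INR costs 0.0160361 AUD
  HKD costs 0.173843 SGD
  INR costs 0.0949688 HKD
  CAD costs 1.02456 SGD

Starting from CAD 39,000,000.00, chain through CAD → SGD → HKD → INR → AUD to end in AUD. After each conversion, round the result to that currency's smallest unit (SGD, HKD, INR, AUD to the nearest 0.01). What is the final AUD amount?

CAD 39,000,000.00 × 1.02456 = SGD 39,957,840.00
SGD 39,957,840.00 ÷ 0.173843 = HKD 229,850,152.15
HKD 229,850,152.15 ÷ 0.0949688 = INR 2,420,270,153.46
INR 2,420,270,153.46 × 0.0160361 = AUD 38,811,694.21

AUD 38,811,694.21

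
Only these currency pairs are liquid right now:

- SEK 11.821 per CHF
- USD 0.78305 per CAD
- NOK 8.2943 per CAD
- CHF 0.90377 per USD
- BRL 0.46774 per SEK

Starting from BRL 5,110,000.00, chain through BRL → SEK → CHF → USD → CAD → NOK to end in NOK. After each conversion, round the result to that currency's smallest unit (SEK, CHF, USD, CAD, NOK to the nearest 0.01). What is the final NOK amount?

BRL 5,110,000.00 ÷ 0.46774 = SEK 10,924,872.79
SEK 10,924,872.79 ÷ 11.821 = CHF 924,191.93
CHF 924,191.93 ÷ 0.90377 = USD 1,022,596.38
USD 1,022,596.38 ÷ 0.78305 = CAD 1,305,914.54
CAD 1,305,914.54 × 8.2943 = NOK 10,831,646.97

NOK 10,831,646.97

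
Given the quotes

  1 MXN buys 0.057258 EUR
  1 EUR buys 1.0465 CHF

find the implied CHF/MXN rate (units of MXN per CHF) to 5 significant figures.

CHF/MXN = 16.689

1 CHF ÷ 1.0465 = 0.955566 EUR
0.955566 EUR ÷ 0.057258 = 16.6888 MXN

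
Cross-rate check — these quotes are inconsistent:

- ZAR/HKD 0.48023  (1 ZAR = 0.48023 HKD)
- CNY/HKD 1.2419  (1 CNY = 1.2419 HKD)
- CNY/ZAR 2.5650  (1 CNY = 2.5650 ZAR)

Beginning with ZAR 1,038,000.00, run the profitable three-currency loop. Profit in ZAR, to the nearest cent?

Profitable loop is ZAR → CNY → HKD → ZAR:
ZAR 1,038,000.00 ÷ 2.5650 = CNY 404,678.36
CNY 404,678.36 × 1.2419 = HKD 502,570.06
HKD 502,570.06 ÷ 0.48023 = ZAR 1,046,519.50
Profit = ZAR 1,046,519.50 − ZAR 1,038,000.00

Profit: ZAR 8,519.50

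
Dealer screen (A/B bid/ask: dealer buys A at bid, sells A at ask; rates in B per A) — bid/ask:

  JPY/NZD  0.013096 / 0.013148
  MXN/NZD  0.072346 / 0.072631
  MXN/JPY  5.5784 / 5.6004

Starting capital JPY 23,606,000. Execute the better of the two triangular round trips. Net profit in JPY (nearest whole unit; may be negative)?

Best loop JPY → NZD → MXN → JPY:
JPY 23,606,000 × 0.013096 (sell JPY at bid) = NZD 309,144.18
NZD 309,144.18 ÷ 0.072631 (buy MXN at ask) = MXN 4,256,366.79
MXN 4,256,366.79 × 5.5784 (sell MXN at bid) = JPY 23,743,716

Net profit: JPY 137,716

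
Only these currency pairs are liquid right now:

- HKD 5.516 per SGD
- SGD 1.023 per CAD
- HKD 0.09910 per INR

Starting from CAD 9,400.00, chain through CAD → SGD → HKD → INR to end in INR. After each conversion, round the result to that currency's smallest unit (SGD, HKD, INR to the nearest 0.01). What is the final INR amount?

INR 535,246.82

CAD 9,400.00 × 1.023 = SGD 9,616.20
SGD 9,616.20 × 5.516 = HKD 53,042.96
HKD 53,042.96 ÷ 0.09910 = INR 535,246.82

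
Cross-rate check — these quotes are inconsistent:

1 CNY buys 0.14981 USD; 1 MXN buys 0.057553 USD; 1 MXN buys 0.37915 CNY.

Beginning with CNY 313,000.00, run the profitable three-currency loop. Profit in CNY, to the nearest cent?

Profit: CNY 4,146.88

Profitable loop is CNY → MXN → USD → CNY:
CNY 313,000.00 ÷ 0.37915 = MXN 825,530.79
MXN 825,530.79 × 0.057553 = USD 47,511.77
USD 47,511.77 ÷ 0.14981 = CNY 317,146.88
Profit = CNY 317,146.88 − CNY 313,000.00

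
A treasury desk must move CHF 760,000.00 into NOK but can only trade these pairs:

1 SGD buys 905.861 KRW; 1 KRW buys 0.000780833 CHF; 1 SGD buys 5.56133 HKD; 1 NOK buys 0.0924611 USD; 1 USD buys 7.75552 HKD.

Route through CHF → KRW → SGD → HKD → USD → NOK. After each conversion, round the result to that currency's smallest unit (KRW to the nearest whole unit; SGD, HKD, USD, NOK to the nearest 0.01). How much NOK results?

CHF 760,000.00 ÷ 0.000780833 = KRW 973,319,519
KRW 973,319,519 ÷ 905.861 = SGD 1,074,468.95
SGD 1,074,468.95 × 5.56133 = HKD 5,975,476.41
HKD 5,975,476.41 ÷ 7.75552 = USD 770,480.43
USD 770,480.43 ÷ 0.0924611 = NOK 8,333,022.54

NOK 8,333,022.54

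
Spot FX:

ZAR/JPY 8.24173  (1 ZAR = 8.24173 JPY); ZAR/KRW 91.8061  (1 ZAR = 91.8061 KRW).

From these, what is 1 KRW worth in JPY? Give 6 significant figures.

KRW/JPY = 0.0897732

1 KRW ÷ 91.8061 = 0.0108925 ZAR
0.0108925 ZAR × 8.24173 = 0.0897732 JPY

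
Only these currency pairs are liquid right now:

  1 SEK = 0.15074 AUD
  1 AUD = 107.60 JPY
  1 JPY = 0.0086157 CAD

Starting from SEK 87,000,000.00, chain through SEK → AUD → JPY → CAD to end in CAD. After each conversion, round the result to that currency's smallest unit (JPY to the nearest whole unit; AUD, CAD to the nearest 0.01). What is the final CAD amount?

CAD 12,157,677.06

SEK 87,000,000.00 × 0.15074 = AUD 13,114,380.00
AUD 13,114,380.00 × 107.60 = JPY 1,411,107,288
JPY 1,411,107,288 × 0.0086157 = CAD 12,157,677.06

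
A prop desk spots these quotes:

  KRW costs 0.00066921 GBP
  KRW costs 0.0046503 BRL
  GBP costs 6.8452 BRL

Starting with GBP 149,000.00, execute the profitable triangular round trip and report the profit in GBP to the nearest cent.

Profitable loop is GBP → KRW → BRL → GBP:
GBP 149,000.00 ÷ 0.00066921 = KRW 222,650,588
KRW 222,650,588 × 0.0046503 = BRL 1,035,392.03
BRL 1,035,392.03 ÷ 6.8452 = GBP 151,258.11
Profit = GBP 151,258.11 − GBP 149,000.00

Profit: GBP 2,258.11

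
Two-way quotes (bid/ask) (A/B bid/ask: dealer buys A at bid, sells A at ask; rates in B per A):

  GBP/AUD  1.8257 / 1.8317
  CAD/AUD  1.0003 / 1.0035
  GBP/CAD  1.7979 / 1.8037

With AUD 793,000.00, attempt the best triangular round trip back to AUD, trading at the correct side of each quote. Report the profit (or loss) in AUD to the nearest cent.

Net profit: AUD 6,872.79

Best loop AUD → CAD → GBP → AUD:
AUD 793,000.00 ÷ 1.0035 (buy CAD at ask) = CAD 790,234.18
CAD 790,234.18 ÷ 1.8037 (buy GBP at ask) = GBP 438,118.41
GBP 438,118.41 × 1.8257 (sell GBP at bid) = AUD 799,872.79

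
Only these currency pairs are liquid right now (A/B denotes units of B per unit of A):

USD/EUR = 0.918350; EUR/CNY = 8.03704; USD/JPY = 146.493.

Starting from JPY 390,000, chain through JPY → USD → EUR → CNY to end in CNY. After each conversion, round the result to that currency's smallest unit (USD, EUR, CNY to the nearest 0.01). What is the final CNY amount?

JPY 390,000 ÷ 146.493 = USD 2,662.24
USD 2,662.24 × 0.918350 = EUR 2,444.87
EUR 2,444.87 × 8.03704 = CNY 19,649.52

CNY 19,649.52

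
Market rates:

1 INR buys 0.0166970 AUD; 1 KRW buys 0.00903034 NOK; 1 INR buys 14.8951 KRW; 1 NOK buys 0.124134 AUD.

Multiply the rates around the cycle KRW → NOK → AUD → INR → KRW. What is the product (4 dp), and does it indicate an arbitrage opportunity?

Around KRW → NOK → AUD → INR → KRW: 1 × 0.00903034 × 0.124134 ÷ 0.0166970 × 14.8951 = 1.000000
Product ≈ 1 (deviation 0.000%, within rounding noise).

1.0000 (no arbitrage)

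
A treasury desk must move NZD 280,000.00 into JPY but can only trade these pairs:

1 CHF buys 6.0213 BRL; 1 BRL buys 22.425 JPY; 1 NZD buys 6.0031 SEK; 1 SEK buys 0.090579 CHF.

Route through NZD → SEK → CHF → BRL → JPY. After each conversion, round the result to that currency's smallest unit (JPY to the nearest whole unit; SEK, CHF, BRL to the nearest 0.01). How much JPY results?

NZD 280,000.00 × 6.0031 = SEK 1,680,868.00
SEK 1,680,868.00 × 0.090579 = CHF 152,251.34
CHF 152,251.34 × 6.0213 = BRL 916,750.99
BRL 916,750.99 × 22.425 = JPY 20,558,141

JPY 20,558,141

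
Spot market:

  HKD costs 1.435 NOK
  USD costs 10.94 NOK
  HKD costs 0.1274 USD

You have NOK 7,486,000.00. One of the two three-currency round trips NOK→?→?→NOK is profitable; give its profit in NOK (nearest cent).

Profit: NOK 221,525.56

Profitable loop is NOK → USD → HKD → NOK:
NOK 7,486,000.00 ÷ 10.94 = USD 684,277.88
USD 684,277.88 ÷ 0.1274 = HKD 5,371,097.95
HKD 5,371,097.95 × 1.435 = NOK 7,707,525.56
Profit = NOK 7,707,525.56 − NOK 7,486,000.00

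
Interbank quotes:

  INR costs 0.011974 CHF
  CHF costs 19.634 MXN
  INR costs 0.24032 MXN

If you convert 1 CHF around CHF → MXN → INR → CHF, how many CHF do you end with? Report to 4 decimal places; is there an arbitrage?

0.9783 (arbitrage exists)

Around CHF → MXN → INR → CHF: 1 × 19.634 ÷ 0.24032 × 0.011974 = 0.978269
Product < 1; profitable direction is CHF → INR → MXN → CHF.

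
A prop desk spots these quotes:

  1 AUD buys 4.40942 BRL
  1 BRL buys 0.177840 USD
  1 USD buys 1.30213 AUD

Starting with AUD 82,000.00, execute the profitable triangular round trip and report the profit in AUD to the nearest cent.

Profit: AUD 1,729.62

Profitable loop is AUD → BRL → USD → AUD:
AUD 82,000.00 × 4.40942 = BRL 361,572.44
BRL 361,572.44 × 0.177840 = USD 64,302.04
USD 64,302.04 × 1.30213 = AUD 83,729.62
Profit = AUD 83,729.62 − AUD 82,000.00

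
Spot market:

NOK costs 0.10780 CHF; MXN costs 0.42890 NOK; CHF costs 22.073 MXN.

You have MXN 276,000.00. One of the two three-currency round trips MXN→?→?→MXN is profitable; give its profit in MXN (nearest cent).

Profitable loop is MXN → NOK → CHF → MXN:
MXN 276,000.00 × 0.42890 = NOK 118,376.40
NOK 118,376.40 × 0.10780 = CHF 12,760.98
CHF 12,760.98 × 22.073 = MXN 281,673.02
Profit = MXN 281,673.02 − MXN 276,000.00

Profit: MXN 5,673.02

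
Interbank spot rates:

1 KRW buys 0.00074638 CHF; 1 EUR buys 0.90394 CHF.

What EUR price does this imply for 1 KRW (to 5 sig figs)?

1 KRW × 0.00074638 = 0.00074638 CHF
0.00074638 CHF ÷ 0.90394 = 0.000825696 EUR

KRW/EUR = 0.00082570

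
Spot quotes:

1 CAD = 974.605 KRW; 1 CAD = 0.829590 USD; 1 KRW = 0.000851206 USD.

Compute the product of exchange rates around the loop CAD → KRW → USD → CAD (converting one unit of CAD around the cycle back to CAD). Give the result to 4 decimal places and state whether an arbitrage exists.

Around CAD → KRW → USD → CAD: 1 × 974.605 × 0.000851206 ÷ 0.829590 = 1.000000
Product ≈ 1 (deviation 0.000%, within rounding noise).

1.0000 (no arbitrage)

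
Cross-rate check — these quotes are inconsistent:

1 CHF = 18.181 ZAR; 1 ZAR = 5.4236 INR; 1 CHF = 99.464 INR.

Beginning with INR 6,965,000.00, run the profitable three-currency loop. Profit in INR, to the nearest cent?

Profitable loop is INR → ZAR → CHF → INR:
INR 6,965,000.00 ÷ 5.4236 = ZAR 1,284,202.37
ZAR 1,284,202.37 ÷ 18.181 = CHF 70,634.31
CHF 70,634.31 × 99.464 = INR 7,025,570.93
Profit = INR 7,025,570.93 − INR 6,965,000.00

Profit: INR 60,570.93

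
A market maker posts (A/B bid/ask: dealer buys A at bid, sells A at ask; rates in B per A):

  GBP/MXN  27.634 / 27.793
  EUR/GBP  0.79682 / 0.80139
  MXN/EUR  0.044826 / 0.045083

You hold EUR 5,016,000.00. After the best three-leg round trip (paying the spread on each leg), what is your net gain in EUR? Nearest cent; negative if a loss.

Best loop EUR → MXN → GBP → EUR:
EUR 5,016,000.00 ÷ 0.045083 (buy MXN at ask) = MXN 111,261,451.10
MXN 111,261,451.10 ÷ 27.793 (buy GBP at ask) = GBP 4,003,218.48
GBP 4,003,218.48 ÷ 0.80139 (buy EUR at ask) = EUR 4,995,343.69

Net result: EUR -20,656.31 (no profitable arbitrage after spreads)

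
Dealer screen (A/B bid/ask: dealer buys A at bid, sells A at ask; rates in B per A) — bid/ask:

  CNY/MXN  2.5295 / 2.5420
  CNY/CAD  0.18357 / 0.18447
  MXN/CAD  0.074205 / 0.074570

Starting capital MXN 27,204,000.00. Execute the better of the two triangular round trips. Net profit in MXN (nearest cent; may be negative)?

Net profit: MXN 476,559.97

Best loop MXN → CAD → CNY → MXN:
MXN 27,204,000.00 × 0.074205 (sell MXN at bid) = CAD 2,018,672.82
CAD 2,018,672.82 ÷ 0.18447 (buy CNY at ask) = CNY 10,943,095.46
CNY 10,943,095.46 × 2.5295 (sell CNY at bid) = MXN 27,680,559.97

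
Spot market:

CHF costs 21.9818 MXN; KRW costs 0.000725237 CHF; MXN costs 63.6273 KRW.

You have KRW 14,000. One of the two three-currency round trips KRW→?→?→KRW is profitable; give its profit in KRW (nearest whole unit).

Profit: KRW 201

Profitable loop is KRW → CHF → MXN → KRW:
KRW 14,000 × 0.000725237 = CHF 10.15
CHF 10.15 × 21.9818 = MXN 223.19
MXN 223.19 × 63.6273 = KRW 14,201
Profit = KRW 14,201 − KRW 14,000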